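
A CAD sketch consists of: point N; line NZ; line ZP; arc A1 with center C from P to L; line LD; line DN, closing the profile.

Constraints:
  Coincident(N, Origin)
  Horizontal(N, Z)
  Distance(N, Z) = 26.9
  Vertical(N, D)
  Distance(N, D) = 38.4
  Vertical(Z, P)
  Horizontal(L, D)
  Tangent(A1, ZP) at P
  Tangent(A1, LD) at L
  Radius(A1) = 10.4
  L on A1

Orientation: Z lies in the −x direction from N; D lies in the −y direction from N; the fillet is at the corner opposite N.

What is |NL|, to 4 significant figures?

41.79

The virtual corner opposite N is at (-26.90, -38.40). A1 meets ZP tangentially, so CP is at right angles to ZP and A1 meets LD tangentially, so CL is at right angles to LD, with radius 10.4, so the center C sits 10.4 in from both sides at C = (-16.50, -28.00). That places the tangent points at P = (-26.90, -28.00) on ZP and L = (-16.50, -38.40) on LD. Then |NL| = |L − N| = 41.79.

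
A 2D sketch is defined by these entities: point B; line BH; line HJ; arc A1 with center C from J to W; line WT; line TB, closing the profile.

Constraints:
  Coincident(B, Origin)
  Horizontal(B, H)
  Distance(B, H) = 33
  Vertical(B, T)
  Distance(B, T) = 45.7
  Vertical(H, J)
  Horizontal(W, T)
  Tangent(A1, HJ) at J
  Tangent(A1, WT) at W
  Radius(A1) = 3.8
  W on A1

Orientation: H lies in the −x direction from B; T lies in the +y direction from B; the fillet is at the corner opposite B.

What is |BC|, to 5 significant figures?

51.071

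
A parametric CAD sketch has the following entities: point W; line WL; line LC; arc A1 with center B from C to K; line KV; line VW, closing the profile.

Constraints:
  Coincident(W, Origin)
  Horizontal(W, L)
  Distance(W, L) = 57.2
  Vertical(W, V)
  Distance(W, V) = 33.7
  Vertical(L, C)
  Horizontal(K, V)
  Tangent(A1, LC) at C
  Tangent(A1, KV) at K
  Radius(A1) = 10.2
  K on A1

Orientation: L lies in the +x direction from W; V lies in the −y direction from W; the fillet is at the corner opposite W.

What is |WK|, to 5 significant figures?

57.833

The virtual corner opposite W is at (57.200, -33.700). A1 meets LC tangentially, so BC is at right angles to LC and tangency of A1 to KV means the radius BK is perpendicular to KV, with radius 10.2, so the center B sits 10.2 in from both sides at B = (47.000, -23.500). That places the tangent points at C = (57.200, -23.500) on LC and K = (47.000, -33.700) on KV. Then |WK| = |K − W| = 57.833.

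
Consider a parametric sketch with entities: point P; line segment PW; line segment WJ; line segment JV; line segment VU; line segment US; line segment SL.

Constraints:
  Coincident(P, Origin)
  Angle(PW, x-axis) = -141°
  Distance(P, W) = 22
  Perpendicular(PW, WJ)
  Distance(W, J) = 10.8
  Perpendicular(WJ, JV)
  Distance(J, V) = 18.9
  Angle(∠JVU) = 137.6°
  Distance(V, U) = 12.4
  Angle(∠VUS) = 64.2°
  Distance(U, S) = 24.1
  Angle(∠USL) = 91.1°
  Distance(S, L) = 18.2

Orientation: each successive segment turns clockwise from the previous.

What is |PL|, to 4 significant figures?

25.55

∠VUS = 64.2° gives US at -119.2° from the x-axis; with |US| = 24.1, S = (-8.585, -15.33). ∠USL = 91.1° gives SL at 151.9° from the x-axis; with |SL| = 18.2, L = (-24.64, -6.758). Then |PL| = |L − P| = 25.55.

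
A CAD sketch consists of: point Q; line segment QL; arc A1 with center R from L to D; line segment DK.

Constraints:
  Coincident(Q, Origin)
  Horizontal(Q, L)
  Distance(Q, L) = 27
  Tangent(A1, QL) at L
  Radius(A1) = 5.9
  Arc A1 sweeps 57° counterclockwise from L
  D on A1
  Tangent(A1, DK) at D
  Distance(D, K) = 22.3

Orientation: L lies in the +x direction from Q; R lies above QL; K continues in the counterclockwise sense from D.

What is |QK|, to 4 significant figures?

49.01

On A1, L sits at bearing -90° from R; a 57° counterclockwise sweep puts D at bearing -33°, so D = R + 5.9·(cos -33°, sin -33°) = (31.95, 2.687). The tangent condition forces RD to be normal to DK, so DK runs along (−sin -33°, cos -33°); with |DK| = 22.3, K = (44.09, 21.39). Then |QK| = |K − Q| = 49.01.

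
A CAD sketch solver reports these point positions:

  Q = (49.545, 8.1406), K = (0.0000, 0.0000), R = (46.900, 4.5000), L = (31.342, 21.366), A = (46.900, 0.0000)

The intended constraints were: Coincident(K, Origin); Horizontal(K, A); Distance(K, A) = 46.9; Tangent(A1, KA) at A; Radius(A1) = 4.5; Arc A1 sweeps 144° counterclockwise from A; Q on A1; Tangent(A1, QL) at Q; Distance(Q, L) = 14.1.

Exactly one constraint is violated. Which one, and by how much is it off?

Distance(Q, L) = 14.1 — off by 8.40.

K = (0.00, 0.00) ✓; K.y = 0.00, A.y = 0.00 ✓; |KA| = 46.90 ✓; ∠(RA, AK) = 90.00° ✓; |RA| = 4.500 ✓; bearing(R→Q) − bearing(R→A) = 144.0° ✓; |RQ| = 4.500 ✓; ∠(RQ, QL) = 90.00° ✓; |QL| = 22.50 ✗.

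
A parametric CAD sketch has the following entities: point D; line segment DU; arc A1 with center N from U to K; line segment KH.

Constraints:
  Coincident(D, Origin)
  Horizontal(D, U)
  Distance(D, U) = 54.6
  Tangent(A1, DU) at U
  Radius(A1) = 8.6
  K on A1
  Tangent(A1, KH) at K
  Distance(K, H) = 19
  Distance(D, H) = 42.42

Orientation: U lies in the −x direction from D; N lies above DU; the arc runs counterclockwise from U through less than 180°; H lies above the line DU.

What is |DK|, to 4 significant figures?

47.46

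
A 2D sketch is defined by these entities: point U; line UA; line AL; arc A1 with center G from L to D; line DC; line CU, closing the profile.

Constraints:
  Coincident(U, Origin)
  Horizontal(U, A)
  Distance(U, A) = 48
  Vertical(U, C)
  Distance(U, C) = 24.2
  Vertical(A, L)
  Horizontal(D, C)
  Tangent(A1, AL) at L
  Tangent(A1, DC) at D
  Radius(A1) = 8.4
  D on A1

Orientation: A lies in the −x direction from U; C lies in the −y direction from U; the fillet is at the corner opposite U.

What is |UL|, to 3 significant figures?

50.5

The virtual corner opposite U is at (-48.0, -24.2). Since A1 is tangent to AL there, GL ⟂ AL and A1 meets DC tangentially, so GD is at right angles to DC, with radius 8.4, so the center G sits 8.4 in from both sides at G = (-39.6, -15.8). That places the tangent points at L = (-48.0, -15.8) on AL and D = (-39.6, -24.2) on DC. Then |UL| = |L − U| = 50.5.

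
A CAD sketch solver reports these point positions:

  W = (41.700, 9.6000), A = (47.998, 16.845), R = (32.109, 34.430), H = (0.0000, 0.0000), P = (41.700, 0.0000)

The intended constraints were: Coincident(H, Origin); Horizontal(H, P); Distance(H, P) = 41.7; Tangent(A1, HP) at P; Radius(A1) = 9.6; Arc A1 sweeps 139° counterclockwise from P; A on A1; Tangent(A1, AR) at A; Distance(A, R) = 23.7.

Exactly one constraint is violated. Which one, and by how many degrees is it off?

Tangent(A1, AR) at A — off by 6.90°.

H = (0.00, 0.00) ✓; H.y = 0.00, P.y = 0.00 ✓; |HP| = 41.70 ✓; ∠(WP, PH) = 90.00° ✓; |WP| = 9.600 ✓; bearing(W→A) − bearing(W→P) = 139.0° ✓; |WA| = 9.600 ✓; ∠(WA, AR) = 96.90° ✗; |AR| = 23.70 ✓.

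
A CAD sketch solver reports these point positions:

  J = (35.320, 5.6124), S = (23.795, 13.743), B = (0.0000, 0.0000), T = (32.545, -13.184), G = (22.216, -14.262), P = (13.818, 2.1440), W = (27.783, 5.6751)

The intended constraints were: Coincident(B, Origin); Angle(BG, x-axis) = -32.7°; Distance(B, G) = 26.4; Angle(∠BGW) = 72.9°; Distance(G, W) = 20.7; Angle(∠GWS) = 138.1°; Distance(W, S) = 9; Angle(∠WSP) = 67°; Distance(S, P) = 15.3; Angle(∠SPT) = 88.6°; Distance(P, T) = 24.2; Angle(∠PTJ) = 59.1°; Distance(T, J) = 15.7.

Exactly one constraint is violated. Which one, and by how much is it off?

Distance(T, J) = 15.7 — off by 3.30.

B = (0.00, 0.00) ✓; BG at -32.70° ✓; |BG| = 26.40 ✓; ∠BGW = 72.90° ✓; |GW| = 20.70 ✓; ∠GWS = 138.1° ✓; |WS| = 9.000 ✓; ∠WSP = 67.00° ✓; |SP| = 15.30 ✓; ∠SPT = 88.60° ✓; |PT| = 24.20 ✓; ∠PTJ = 59.10° ✓; |TJ| = 19.00 ✗.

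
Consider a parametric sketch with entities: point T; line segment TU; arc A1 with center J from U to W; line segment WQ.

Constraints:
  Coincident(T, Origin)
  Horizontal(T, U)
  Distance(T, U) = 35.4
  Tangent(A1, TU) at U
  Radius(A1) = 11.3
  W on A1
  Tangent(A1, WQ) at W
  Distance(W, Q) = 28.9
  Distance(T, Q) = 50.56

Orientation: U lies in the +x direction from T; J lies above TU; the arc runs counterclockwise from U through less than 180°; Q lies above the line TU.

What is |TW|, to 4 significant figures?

48.12

Checks: |JW| = 11.30 ✓; ∠(JW, WQ) = 90.00° ✓; |WQ| = 28.90 ✓; |TQ| = 50.56 ✓.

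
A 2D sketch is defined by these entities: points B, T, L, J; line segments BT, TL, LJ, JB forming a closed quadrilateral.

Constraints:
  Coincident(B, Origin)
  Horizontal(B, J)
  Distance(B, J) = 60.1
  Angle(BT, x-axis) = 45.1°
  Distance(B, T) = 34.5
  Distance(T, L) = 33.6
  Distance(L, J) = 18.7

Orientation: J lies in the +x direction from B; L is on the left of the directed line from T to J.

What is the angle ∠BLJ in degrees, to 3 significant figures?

80.4°

Checks: |TL| = 33.60 ✓; |LJ| = 18.70 ✓.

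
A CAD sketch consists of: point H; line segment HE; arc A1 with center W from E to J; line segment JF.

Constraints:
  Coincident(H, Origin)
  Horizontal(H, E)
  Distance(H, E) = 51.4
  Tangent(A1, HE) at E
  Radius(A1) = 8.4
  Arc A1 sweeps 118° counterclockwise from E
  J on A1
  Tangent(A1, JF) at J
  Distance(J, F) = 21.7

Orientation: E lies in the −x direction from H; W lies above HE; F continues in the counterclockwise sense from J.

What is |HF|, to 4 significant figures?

62.67

H is at the origin; H and E share the same y with |HE| = 51.4 and E on the −x side, so E = (-51.40, 0.000). A1 meets HE tangentially, so WE is at right angles to HE, so W = E + (0, 8.4) = (-51.40, 8.400). On A1, E sits at bearing -90° from W; a 118° counterclockwise sweep puts J at bearing 28°, so J = W + 8.4·(cos 28°, sin 28°) = (-43.98, 12.34). The tangent condition forces WJ to be normal to JF, so JF runs along (−sin 28°, cos 28°); with |JF| = 21.7, F = (-54.17, 31.50). Then |HF| = |F − H| = 62.67.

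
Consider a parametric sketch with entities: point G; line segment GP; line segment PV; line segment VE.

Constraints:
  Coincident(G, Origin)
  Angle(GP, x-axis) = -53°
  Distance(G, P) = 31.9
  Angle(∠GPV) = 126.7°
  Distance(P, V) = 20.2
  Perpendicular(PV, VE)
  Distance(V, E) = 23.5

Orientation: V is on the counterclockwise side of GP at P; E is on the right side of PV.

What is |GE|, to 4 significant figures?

62.85

G is at the origin; GP runs at -53.0° with length 31.9, so P = 31.9·(cos -53.0°, sin -53.0°) = (19.20, -25.48). ∠GPV = 126.7°, so PV runs at -53.0° + (180° − 126.7°) = 0.3000° from the x-axis; with |PV| = 20.2, V = P + 20.2·(cos 0.3000°, sin 0.3000°) = (39.40, -25.37). The perpendicularity gives VE at right angles to PV; with |VE| = 23.5 on the right of PV, E = V + 23.5·(0.005236, -1.000) = (39.52, -48.87). Then |GE| = |E − G| = 62.85.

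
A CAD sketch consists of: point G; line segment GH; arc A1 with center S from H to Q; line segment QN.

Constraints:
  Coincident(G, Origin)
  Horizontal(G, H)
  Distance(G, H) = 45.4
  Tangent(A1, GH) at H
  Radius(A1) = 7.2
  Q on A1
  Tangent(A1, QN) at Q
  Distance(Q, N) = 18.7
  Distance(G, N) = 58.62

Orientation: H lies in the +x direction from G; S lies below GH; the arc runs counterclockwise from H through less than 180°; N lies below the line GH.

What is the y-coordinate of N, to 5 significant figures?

-25.906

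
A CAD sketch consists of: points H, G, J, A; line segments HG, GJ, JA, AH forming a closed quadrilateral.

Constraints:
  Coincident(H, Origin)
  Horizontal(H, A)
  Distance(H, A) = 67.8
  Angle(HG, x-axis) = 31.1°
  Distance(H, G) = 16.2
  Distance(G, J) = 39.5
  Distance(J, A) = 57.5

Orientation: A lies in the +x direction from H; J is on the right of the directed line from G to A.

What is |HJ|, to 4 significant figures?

36.28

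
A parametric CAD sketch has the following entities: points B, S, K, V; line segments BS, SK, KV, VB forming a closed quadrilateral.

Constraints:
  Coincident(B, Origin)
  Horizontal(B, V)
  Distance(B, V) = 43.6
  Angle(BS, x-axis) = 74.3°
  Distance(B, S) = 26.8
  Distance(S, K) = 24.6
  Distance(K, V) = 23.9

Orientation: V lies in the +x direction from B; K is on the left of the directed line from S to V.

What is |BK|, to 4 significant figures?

37.37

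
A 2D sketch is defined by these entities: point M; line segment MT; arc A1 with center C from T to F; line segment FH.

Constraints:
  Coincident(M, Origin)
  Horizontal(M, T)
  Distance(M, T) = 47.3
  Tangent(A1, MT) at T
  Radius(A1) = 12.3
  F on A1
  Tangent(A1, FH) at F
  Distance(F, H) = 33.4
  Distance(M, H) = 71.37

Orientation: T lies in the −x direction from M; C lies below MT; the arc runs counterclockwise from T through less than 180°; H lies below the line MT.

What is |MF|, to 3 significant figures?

61.1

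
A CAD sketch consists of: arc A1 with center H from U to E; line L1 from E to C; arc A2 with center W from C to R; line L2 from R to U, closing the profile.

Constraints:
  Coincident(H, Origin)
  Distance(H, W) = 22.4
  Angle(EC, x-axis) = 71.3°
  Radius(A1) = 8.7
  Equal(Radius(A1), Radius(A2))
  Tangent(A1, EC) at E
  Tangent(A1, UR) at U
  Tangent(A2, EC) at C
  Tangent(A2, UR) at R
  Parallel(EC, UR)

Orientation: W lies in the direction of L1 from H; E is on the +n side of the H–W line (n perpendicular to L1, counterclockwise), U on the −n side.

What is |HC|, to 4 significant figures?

24.03

Tangency of A1 to both parallel lines with radius 8.7 puts E and U at H ± 8.7·n: E = (-8.241, 2.789), U = (8.241, -2.789). Equal radii place C and R the same way about W: C = W + 8.7·n = (-1.059, 24.01), R = W − 8.7·n = (15.42, 18.43). Then |HC| = |C − H| = 24.03.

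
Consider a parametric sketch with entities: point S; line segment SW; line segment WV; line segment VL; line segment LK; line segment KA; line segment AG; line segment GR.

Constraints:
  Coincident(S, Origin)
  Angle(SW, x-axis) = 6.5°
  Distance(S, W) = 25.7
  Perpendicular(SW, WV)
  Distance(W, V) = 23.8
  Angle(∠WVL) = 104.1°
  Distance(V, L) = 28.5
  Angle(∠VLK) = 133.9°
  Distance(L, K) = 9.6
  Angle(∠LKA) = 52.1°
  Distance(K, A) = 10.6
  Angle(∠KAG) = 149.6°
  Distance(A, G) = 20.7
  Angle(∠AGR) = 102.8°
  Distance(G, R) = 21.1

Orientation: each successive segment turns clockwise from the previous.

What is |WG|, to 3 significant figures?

26.3

S is at the origin; SW runs at 6.5° with length 25.7, so W = (25.5, 2.91). The perpendicularity gives WV at right angles to SW, so WV runs at -83.5°; with |WV| = 23.8, V = (28.2, -20.7). ∠WVL = 104.1° gives VL at -159° from the x-axis; with |VL| = 28.5, L = (1.55, -30.8). ∠VLK = 133.9° gives LK at 154° from the x-axis; with |LK| = 9.6, K = (-7.11, -26.6). ∠LKA = 52.1° gives KA at 26.6° from the x-axis; with |KA| = 10.6, A = (2.36, -21.9). ∠KAG = 149.6° gives AG at -3.80° from the x-axis; with |AG| = 20.7, G = (23.0, -23.3). Then |WG| = |G − W| = 26.3.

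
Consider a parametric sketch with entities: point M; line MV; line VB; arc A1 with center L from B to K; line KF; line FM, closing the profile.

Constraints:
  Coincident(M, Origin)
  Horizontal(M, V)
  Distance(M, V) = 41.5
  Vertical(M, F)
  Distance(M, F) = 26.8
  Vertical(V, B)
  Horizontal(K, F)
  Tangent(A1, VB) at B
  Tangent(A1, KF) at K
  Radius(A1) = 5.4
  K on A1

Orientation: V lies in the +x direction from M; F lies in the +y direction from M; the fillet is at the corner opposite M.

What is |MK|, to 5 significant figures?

44.961

M is at the origin; M and V share the same y with |MV| = 41.5 and V on the +x side, so V = (41.500, 0.0000). M and F share the same x with |MF| = 26.8 and F on the +y side, so F = (0.0000, 26.800). The virtual corner opposite M is at (41.500, 26.800). Since A1 is tangent to VB there, LB ⟂ VB and tangency of A1 to KF means the radius LK is perpendicular to KF, with radius 5.4, so the center L sits 5.4 in from both sides at L = (36.100, 21.400). That places the tangent points at B = (41.500, 21.400) on VB and K = (36.100, 26.800) on KF. Then |MK| = |K − M| = 44.961.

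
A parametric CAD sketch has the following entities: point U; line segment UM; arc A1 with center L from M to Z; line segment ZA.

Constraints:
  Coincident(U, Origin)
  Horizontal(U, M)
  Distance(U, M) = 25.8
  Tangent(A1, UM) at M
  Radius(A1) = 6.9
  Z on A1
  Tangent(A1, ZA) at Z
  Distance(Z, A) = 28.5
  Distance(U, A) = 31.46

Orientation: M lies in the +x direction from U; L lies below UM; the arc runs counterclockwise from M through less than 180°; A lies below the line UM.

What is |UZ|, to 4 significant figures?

19.90

Checks: ∠(LM, MU) = 90.00° ✓; |LM| = 6.900 ✓; |LZ| = 6.900 ✓; ∠(LZ, ZA) = 90.00° ✓; |ZA| = 28.50 ✓; |UA| = 31.46 ✓.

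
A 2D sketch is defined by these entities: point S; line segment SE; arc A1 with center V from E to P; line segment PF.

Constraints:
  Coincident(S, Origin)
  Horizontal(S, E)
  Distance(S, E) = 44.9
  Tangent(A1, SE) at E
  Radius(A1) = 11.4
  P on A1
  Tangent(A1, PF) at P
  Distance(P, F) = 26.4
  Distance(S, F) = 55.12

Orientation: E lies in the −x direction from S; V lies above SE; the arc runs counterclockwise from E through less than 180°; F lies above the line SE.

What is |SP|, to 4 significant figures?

36.29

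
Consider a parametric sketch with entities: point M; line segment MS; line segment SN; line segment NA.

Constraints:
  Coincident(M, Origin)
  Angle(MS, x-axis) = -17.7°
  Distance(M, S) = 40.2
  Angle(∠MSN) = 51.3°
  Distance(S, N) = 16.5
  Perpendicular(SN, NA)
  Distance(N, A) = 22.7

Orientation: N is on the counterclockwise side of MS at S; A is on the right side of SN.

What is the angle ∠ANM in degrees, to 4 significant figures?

164.6°

∠MSN = 51.3°, so SN runs at -17.7° + (180° − 51.3°) = 111.0° from the x-axis; with |SN| = 16.5, N = S + 16.5·(cos 111.0°, sin 111.0°) = (32.38, 3.182). SN is perpendicular to NA; with |NA| = 22.7 on the right of SN, A = N + 22.7·(0.9336, 0.3584) = (53.58, 11.32). Then cos ∠ANM = NA·NM / (|NA||NM|), giving 164.6°.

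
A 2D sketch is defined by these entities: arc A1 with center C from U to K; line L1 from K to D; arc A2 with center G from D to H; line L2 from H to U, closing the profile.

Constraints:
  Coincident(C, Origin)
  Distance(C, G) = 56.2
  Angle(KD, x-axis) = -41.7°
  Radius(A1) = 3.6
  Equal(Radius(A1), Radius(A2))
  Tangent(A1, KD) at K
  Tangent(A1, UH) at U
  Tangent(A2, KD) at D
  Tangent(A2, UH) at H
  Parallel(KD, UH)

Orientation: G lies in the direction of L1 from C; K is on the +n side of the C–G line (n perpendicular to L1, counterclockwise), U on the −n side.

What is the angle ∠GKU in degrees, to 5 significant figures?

86.335°

The slot axis is L1's direction at -41.7°, so u = (cos -41.7°, sin -41.7°) = (0.74664, -0.66523) and n = (−sin -41.7°, cos -41.7°) = (0.66523, 0.74664). C is at the origin and G lies 56.2 along u from C, so G = 56.2·u = (41.961, -37.386). Tangency of A1 to both parallel lines with radius 3.6 puts K and U at C ± 3.6·n: K = (2.3948, 2.6879), U = (-2.3948, -2.6879). Then cos ∠GKU = KG·KU / (|KG||KU|), giving 86.335°.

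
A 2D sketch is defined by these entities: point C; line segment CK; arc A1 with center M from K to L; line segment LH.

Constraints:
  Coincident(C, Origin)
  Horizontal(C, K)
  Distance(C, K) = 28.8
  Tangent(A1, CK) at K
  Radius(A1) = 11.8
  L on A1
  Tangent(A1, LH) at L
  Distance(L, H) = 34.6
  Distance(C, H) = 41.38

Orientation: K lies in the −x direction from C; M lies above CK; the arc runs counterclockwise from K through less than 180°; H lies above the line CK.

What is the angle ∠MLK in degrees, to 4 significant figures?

54.27°

C is at the origin; CK is horizontal with |CK| = 28.8 and K on the −x side, so K = (-28.80, 0.000). Tangency of A1 to CK means the radius MK is perpendicular to CK, so M = K + (0, 11.8) = (-28.80, 11.80). Since ML ⟂ LH (tangency), |MH| = √(11.8² + 34.6²) = 36.56 regardless of where L sits on A1. So H lies on both circle(C, 41.38) and circle(M, 36.56); the above-CK intersection is H = (-6.607, 40.85). L is the foot of the tangent from H: L = (-17.61, 8.046).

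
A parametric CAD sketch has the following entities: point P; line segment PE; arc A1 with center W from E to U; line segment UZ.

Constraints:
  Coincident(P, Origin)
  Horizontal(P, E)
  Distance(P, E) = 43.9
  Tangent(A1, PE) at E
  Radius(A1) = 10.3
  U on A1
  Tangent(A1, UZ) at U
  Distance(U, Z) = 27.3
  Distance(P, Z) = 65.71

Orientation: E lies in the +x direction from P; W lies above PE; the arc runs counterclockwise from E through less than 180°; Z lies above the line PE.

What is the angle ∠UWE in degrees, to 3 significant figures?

90.9°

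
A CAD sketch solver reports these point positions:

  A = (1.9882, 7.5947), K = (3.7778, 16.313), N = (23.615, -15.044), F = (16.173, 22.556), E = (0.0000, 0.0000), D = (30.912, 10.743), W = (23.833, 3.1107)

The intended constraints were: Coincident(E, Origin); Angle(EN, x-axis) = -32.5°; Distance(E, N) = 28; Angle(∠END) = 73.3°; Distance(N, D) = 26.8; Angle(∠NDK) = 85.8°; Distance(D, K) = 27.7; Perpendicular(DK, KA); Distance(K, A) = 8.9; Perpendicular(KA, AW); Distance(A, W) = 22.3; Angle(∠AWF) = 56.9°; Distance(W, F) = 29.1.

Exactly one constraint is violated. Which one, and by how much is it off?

Distance(W, F) = 29.1 — off by 8.20.

E = (0.00, 0.00) ✓; EN at -32.50° ✓; |EN| = 28.00 ✓; ∠END = 73.30° ✓; |ND| = 26.80 ✓; ∠NDK = 85.80° ✓; |DK| = 27.70 ✓; ∠(DK, KA) = 90.00° ✓; |KA| = 8.900 ✓; ∠(KA, AW) = 90.00° ✓; |AW| = 22.30 ✓; ∠AWF = 56.90° ✓; |WF| = 20.90 ✗.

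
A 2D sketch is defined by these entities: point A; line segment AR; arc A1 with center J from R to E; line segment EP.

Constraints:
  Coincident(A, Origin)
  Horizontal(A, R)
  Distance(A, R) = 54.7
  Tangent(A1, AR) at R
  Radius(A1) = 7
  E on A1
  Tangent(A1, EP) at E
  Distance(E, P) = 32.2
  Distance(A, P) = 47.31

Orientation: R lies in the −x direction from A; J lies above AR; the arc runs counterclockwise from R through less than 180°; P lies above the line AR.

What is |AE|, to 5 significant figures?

48.583

Checks: |JE| = 7.000 ✓; ∠(JE, EP) = 90.00° ✓; |EP| = 32.20 ✓; |AP| = 47.31 ✓.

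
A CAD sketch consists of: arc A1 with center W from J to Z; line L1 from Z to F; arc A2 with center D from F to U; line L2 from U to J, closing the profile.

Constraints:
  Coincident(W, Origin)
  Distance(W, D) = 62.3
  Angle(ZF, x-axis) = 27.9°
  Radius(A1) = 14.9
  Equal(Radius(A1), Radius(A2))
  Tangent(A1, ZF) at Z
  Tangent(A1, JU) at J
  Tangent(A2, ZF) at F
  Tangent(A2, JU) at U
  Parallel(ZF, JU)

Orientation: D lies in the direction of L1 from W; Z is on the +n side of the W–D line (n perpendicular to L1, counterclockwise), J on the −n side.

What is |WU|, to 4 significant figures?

64.06

The slot axis is L1's direction at 27.9°, so u = (cos 27.9°, sin 27.9°) = (0.8838, 0.4679) and n = (−sin 27.9°, cos 27.9°) = (-0.4679, 0.8838). W is at the origin and D lies 62.3 along u from W, so D = 62.3·u = (55.06, 29.15). Tangency of A1 to both parallel lines with radius 14.9 puts Z and J at W ± 14.9·n: Z = (-6.972, 13.17), J = (6.972, -13.17). Equal radii place F and U the same way about D: F = D + 14.9·n = (48.09, 42.32), U = D − 14.9·n = (62.03, 15.98). Then |WU| = |U − W| = 64.06.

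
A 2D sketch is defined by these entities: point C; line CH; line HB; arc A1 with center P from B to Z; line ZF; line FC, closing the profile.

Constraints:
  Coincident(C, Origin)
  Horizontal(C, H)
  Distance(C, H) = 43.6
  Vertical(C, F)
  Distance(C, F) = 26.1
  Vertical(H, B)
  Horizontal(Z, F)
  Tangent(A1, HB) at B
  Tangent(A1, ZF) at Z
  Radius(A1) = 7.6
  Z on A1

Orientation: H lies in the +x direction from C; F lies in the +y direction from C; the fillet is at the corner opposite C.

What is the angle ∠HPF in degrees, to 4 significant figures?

124.3°

CF is vertical with |CF| = 26.1 and F on the +y side, so F = (0.000, 26.10). The virtual corner opposite C is at (43.60, 26.10). The tangent condition forces PB to be normal to HB and since A1 is tangent to ZF there, PZ ⟂ ZF, with radius 7.6, so the center P sits 7.6 in from both sides at P = (36.00, 18.50). Then cos ∠HPF = PH·PF / (|PH||PF|), giving 124.3°.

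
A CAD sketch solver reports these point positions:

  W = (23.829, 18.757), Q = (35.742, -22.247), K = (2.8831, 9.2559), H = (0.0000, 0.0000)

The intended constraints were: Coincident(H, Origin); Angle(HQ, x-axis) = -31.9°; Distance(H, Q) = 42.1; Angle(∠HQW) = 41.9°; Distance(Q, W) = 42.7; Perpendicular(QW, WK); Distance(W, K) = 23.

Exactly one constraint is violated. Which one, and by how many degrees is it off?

Perpendicular(QW, WK) — off by 8.20°.

H = (0.00, 0.00) ✓; HQ at -31.90° ✓; |HQ| = 42.10 ✓; ∠HQW = 41.90° ✓; |QW| = 42.70 ✓; ∠(QW, WK) = 98.20° ✗; |WK| = 23.00 ✓.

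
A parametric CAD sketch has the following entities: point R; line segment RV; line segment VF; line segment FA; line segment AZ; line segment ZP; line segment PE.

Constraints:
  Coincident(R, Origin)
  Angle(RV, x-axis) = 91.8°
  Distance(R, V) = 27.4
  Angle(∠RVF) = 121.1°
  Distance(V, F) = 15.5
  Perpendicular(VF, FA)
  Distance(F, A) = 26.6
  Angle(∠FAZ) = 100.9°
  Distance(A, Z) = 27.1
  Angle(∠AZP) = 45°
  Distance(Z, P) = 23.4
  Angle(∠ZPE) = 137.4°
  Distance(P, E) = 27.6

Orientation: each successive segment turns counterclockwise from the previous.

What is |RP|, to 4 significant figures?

19.61

R is at the origin; RV runs at 91.8° with length 27.4, so V = (-0.8607, 27.39). ∠RVF = 121.1° gives VF at 150.7° from the x-axis; with |VF| = 15.5, F = (-14.38, 34.97). VF ⟂ FA, so FA runs at -119.3°; with |FA| = 26.6, A = (-27.40, 11.77). ∠FAZ = 100.9° gives AZ at -40.20° from the x-axis; with |AZ| = 27.1, Z = (-6.696, -5.717). ∠AZP = 45.0° gives ZP at 94.80° from the x-axis; with |ZP| = 23.4, P = (-8.654, 17.60). Then |RP| = |P − R| = 19.61.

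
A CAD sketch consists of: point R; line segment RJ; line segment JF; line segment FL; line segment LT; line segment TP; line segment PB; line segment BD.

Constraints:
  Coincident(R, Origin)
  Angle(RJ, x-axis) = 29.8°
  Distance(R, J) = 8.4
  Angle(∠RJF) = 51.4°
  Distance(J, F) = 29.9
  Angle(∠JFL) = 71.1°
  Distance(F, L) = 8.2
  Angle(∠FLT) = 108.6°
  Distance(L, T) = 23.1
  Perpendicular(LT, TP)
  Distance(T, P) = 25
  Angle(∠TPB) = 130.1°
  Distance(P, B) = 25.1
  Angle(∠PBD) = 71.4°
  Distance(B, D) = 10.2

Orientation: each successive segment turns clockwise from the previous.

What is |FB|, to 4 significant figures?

34.03

R is at the origin; RJ runs at 29.8° with length 8.4, so J = (7.289, 4.175). ∠RJF = 51.4° gives JF at -98.80° from the x-axis; with |JF| = 29.9, F = (2.715, -25.37). ∠JFL = 71.1° gives FL at 152.3° from the x-axis; with |FL| = 8.2, L = (-4.545, -21.56). ∠FLT = 108.6° gives LT at 80.90° from the x-axis; with |LT| = 23.1, T = (-0.8918, 1.248). The perpendicularity gives TP at right angles to LT, so TP runs at -9.100°; with |TP| = 25.0, P = (23.79, -2.706). ∠TPB = 130.1° gives PB at -59.00° from the x-axis; with |PB| = 25.1, B = (36.72, -24.22). Then |FB| = |B − F| = 34.03.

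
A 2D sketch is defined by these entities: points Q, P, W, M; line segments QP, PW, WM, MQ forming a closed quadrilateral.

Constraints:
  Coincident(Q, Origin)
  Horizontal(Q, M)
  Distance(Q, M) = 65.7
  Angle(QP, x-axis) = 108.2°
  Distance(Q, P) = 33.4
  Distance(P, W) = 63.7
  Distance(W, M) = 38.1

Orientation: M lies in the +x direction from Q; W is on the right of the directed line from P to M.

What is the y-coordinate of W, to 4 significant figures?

-16.39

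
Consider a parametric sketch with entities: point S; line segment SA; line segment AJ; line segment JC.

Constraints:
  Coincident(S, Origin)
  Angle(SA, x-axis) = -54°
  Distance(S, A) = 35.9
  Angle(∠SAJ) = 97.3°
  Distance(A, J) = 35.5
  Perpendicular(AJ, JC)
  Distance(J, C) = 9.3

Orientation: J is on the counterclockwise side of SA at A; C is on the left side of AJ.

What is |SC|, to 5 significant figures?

47.928

S is at the origin; SA runs at -54.0° with length 35.9, so A = 35.9·(cos -54.0°, sin -54.0°) = (21.101, -29.044). ∠SAJ = 97.3°, so AJ runs at -54.0° + (180° − 97.3°) = 28.700° from the x-axis; with |AJ| = 35.5, J = A + 35.5·(cos 28.700°, sin 28.700°) = (52.240, -11.996). AJ ⟂ JC; with |JC| = 9.3 on the left of AJ, C = J + 9.3·(-0.48022, 0.87715) = (47.774, -3.8383). Then |SC| = |C − S| = 47.928.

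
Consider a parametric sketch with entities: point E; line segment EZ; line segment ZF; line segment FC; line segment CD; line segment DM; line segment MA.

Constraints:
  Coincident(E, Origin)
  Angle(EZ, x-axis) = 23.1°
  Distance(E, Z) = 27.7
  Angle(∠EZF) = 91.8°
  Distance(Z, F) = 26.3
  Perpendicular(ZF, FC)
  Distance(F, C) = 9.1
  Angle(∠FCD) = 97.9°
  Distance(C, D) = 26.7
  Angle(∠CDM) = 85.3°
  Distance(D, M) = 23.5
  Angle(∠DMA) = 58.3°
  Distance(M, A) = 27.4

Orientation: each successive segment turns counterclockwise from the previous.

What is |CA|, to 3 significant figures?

7.66

E is at the origin; EZ runs at 23.1° with length 27.7, so Z = (25.5, 10.9). ∠EZF = 91.8° gives ZF at 111° from the x-axis; with |ZF| = 26.3, F = (15.9, 35.4). The perpendicularity gives FC at right angles to ZF, so FC runs at -159°; with |FC| = 9.1, C = (7.45, 32.1). ∠FCD = 97.9° gives CD at -76.6° from the x-axis; with |CD| = 26.7, D = (13.6, 6.09). ∠CDM = 85.3° gives DM at 18.1° from the x-axis; with |DM| = 23.5, M = (36.0, 13.4). ∠DMA = 58.3° gives MA at 140° from the x-axis; with |MA| = 27.4, A = (15.0, 31.1). Then |CA| = |A − C| = 7.66.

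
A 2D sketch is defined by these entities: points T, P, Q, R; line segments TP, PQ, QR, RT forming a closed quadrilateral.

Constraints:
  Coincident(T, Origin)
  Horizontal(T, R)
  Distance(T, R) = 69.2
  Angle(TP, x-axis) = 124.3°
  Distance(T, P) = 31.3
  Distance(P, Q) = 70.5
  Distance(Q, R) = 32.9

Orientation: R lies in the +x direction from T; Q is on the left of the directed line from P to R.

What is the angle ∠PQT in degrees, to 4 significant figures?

26.21°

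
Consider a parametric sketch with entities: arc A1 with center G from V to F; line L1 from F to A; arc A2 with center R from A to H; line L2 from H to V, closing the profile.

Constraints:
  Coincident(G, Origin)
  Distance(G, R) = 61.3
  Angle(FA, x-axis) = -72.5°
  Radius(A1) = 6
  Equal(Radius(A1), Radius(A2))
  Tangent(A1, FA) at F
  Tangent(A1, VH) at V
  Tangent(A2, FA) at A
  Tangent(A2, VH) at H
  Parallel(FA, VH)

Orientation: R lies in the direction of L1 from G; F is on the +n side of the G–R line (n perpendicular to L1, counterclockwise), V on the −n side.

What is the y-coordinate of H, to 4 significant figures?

-60.27

The slot axis is L1's direction at -72.5°, so u = (cos -72.5°, sin -72.5°) = (0.3007, -0.9537) and n = (−sin -72.5°, cos -72.5°) = (0.9537, 0.3007). G is at the origin and R lies 61.3 along u from G, so R = 61.3·u = (18.43, -58.46). Tangency of A1 to both parallel lines with radius 6.0 puts F and V at G ± 6.0·n: F = (5.722, 1.804), V = (-5.722, -1.804). Equal radii place A and H the same way about R: A = R + 6.0·n = (24.16, -56.66), H = R − 6.0·n = (12.71, -60.27). So H.y = -60.27.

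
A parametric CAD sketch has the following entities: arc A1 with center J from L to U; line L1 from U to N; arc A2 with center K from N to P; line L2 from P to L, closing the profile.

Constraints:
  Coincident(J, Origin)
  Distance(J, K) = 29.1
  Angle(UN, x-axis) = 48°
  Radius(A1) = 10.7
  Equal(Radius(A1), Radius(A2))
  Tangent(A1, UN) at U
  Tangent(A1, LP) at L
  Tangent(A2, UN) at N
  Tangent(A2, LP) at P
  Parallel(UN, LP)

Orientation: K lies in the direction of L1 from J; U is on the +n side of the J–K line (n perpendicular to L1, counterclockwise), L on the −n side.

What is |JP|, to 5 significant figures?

31.005

The slot axis is L1's direction at 48.0°, so u = (cos 48.0°, sin 48.0°) = (0.66913, 0.74314) and n = (−sin 48.0°, cos 48.0°) = (-0.74314, 0.66913). J is at the origin and K lies 29.1 along u from J, so K = 29.1·u = (19.472, 21.626). Tangency of A1 to both parallel lines with radius 10.7 puts U and L at J ± 10.7·n: U = (-7.9516, 7.1597), L = (7.9516, -7.1597). Equal radii place N and P the same way about K: N = K + 10.7·n = (11.520, 28.785), P = K − 10.7·n = (27.423, 14.466). Then |JP| = |P − J| = 31.005.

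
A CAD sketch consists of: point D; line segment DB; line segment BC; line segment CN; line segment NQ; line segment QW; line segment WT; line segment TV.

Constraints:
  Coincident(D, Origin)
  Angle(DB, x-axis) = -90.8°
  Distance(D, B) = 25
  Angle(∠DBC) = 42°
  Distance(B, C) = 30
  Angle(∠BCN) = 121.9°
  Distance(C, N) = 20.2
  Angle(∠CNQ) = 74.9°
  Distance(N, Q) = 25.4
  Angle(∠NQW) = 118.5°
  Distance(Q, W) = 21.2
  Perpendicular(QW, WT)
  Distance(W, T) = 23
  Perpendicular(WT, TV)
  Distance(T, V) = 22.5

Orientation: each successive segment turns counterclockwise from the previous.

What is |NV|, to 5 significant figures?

10.841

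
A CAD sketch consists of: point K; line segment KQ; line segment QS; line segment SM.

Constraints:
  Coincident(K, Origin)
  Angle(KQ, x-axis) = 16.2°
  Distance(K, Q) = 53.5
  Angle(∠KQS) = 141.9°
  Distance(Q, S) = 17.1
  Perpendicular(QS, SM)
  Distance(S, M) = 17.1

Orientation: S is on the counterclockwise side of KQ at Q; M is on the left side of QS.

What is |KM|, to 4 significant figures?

61.30

∠KQS = 141.9°, so QS runs at 16.2° + (180° − 141.9°) = 54.30° from the x-axis; with |QS| = 17.1, S = Q + 17.1·(cos 54.30°, sin 54.30°) = (61.35, 28.81). QS ⟂ SM; with |SM| = 17.1 on the left of QS, M = S + 17.1·(-0.8121, 0.5835) = (47.47, 38.79). Then |KM| = |M − K| = 61.30.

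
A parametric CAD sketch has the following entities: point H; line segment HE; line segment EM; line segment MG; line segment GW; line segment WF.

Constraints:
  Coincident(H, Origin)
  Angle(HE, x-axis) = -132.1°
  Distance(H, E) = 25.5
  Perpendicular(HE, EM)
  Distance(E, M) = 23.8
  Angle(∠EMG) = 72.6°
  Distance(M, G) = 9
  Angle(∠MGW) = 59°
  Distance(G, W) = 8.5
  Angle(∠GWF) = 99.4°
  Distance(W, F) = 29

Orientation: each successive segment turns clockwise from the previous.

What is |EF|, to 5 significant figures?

39.358

H is at the origin; HE runs at -132.1° with length 25.5, so E = (-17.096, -18.920). HE ⟂ EM, so EM runs at 137.90°; with |EM| = 23.8, M = (-34.755, -2.9642). ∠EMG = 72.6° gives MG at 30.500° from the x-axis; with |MG| = 9.0, G = (-27.000, 1.6036). ∠MGW = 59.0° gives GW at -90.500° from the x-axis; with |GW| = 8.5, W = (-27.074, -6.8961). ∠GWF = 99.4° gives WF at -171.10° from the x-axis; with |WF| = 29.0, F = (-55.725, -11.383). Then |EF| = |F − E| = 39.358.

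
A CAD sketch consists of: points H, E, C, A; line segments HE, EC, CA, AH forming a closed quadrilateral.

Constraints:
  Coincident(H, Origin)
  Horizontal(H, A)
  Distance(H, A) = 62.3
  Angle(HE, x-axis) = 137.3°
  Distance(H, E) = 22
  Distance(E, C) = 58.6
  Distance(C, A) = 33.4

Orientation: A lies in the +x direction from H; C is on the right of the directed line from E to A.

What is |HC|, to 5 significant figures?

37.157

H is at the origin; H and A share the same y with |HA| = 62.3 and A in +x, so A = (62.3, 0). HE runs at 137.3° with |HE| = 22.0, so E = (-16.168, 14.920). C is determined by |EC| = 58.6 and |CA| = 33.4 together: it lies at the intersection of circle(E, 58.6) and circle(A, 33.4). With |EA| = 79.874, the foot of the radical line on EA is 54.450 from E and the perpendicular offset is √(58.6² − 54.450²) = 21.660. Taking the right-of-EA solution: C = (33.277, -16.530).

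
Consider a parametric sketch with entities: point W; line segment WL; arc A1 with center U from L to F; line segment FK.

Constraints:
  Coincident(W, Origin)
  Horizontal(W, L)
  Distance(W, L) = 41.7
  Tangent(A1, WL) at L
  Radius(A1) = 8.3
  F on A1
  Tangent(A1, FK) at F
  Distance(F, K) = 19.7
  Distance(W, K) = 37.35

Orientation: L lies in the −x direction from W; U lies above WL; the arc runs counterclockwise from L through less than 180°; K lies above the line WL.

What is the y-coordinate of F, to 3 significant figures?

5.87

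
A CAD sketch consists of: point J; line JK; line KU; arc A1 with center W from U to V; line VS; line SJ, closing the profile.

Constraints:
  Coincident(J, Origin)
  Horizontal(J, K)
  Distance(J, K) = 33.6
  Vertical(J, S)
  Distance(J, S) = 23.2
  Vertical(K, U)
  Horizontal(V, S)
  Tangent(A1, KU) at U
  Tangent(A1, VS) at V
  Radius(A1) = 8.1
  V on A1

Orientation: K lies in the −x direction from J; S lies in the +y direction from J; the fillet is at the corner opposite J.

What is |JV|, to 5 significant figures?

34.474

J is at the origin; J and K share the same y with |JK| = 33.6 and K on the −x side, so K = (-33.600, 0.0000). JS is vertical with |JS| = 23.2 and S on the +y side, so S = (0.0000, 23.200). The virtual corner opposite J is at (-33.600, 23.200). A1 meets KU tangentially, so WU is at right angles to KU and the tangent condition forces WV to be normal to VS, with radius 8.1, so the center W sits 8.1 in from both sides at W = (-25.500, 15.100). That places the tangent points at U = (-33.600, 15.100) on KU and V = (-25.500, 23.200) on VS. Then |JV| = |V − J| = 34.474.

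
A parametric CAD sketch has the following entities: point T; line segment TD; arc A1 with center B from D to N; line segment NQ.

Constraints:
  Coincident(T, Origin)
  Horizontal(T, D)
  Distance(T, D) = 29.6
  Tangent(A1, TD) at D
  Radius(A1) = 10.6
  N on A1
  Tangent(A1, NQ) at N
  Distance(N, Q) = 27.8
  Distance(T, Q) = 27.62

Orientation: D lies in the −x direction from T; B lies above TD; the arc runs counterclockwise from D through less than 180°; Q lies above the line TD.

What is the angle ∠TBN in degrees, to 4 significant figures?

15.55°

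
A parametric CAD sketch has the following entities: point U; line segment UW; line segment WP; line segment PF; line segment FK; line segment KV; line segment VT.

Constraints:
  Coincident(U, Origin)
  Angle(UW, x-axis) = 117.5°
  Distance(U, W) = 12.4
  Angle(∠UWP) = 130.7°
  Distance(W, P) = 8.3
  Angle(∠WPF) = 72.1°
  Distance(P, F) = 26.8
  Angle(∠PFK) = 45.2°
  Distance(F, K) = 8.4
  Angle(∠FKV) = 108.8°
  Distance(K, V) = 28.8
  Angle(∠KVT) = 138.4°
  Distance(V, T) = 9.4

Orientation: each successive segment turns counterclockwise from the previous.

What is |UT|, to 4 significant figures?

36.01

U is at the origin; UW runs at 117.5° with length 12.4, so W = (-5.726, 11.00). ∠UWP = 130.7° gives WP at 166.8° from the x-axis; with |WP| = 8.3, P = (-13.81, 12.89). ∠WPF = 72.1° gives PF at -85.30° from the x-axis; with |PF| = 26.8, F = (-11.61, -13.82). ∠PFK = 45.2° gives FK at 49.50° from the x-axis; with |FK| = 8.4, K = (-6.155, -7.428). ∠FKV = 108.8° gives KV at 120.7° from the x-axis; with |KV| = 28.8, V = (-20.86, 17.34). ∠KVT = 138.4° gives VT at 162.3° from the x-axis; with |VT| = 9.4, T = (-29.81, 20.19). Then |UT| = |T − U| = 36.01.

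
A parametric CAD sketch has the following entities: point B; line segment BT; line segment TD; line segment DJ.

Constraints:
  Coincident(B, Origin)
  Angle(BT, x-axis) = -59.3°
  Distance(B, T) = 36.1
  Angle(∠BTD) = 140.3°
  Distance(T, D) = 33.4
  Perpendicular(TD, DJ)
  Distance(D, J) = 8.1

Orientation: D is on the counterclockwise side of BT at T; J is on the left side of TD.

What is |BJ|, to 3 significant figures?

63.0

B is at the origin; BT runs at -59.3° with length 36.1, so T = 36.1·(cos -59.3°, sin -59.3°) = (18.4, -31.0). ∠BTD = 140.3°, so TD runs at -59.3° + (180° − 140.3°) = -19.6° from the x-axis; with |TD| = 33.4, D = T + 33.4·(cos -19.6°, sin -19.6°) = (49.9, -42.2). TD ⟂ DJ; with |DJ| = 8.1 on the left of TD, J = D + 8.1·(0.335, 0.942) = (52.6, -34.6). Then |BJ| = |J − B| = 63.0.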